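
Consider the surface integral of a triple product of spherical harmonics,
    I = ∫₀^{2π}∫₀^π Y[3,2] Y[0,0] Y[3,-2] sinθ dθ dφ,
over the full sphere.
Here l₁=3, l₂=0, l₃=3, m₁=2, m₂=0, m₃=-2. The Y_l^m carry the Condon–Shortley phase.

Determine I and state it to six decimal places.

Checks pass: Σm=0; 6 even; l₃=3∈[3,3].
(2·3+1)(2·0+1)(2·3+1) = 49
Δ: 0! 6! 0! / 7! → 1/7
sum: t=0:+1/36 = 1/36
3j²(3 0 3; 0 0 0) = Δ·Π!·Σ² = 1/7  (sign -1)
sum: t=0:+1/120 = 1/120
3j²(3 0 3; 2 0 -2) = Δ·Π!·Σ² = 1/7  (sign -1)
combine: 4πI² = 49·1/7·1/7 = 1/1
take √, sign +1: I = 0.28209479

0.282095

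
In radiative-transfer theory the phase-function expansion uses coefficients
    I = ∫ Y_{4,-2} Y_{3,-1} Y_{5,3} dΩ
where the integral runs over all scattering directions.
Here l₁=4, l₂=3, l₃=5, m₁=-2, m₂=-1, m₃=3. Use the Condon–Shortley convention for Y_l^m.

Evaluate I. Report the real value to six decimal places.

Checks pass: Σm=0; 12 even; l₃=5∈[1,7].
(2·4+1)(2·3+1)(2·5+1) = 693
Δ: 2! 6! 4! / 13! → 1/180180
sum: t=0:+1/576 t=1:−1/144 t=2:+1/576 = -1/288
3j²(4 3 5; 0 0 0) = Δ·Π!·Σ² = 20/1001  (sign +1)
sum: t=0:+1/5760 t=1:−1/720 t=2:+1/2304 = -1/1280
3j²(4 3 5; -2 -1 3) = Δ·Π!·Σ² = 27/1430  (sign -1)
combine: 4πI² = 693·20/1001·27/1430 = 486/1859
take √, sign -1: I = -0.14423595

-0.144236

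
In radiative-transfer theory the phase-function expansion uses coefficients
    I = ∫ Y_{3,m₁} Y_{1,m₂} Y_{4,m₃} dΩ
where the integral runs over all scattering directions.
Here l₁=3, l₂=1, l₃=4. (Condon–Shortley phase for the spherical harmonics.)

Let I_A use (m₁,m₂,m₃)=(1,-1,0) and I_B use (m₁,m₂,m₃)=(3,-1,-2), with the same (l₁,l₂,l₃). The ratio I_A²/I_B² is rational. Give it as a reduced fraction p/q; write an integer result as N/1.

6/1

Shared (l₁,l₂,l₃)=(3,1,4): N and (l;000)² cancel in I_A²/I_B².
A: Δ = 0!·6!·2!/9! = 1/252; Racah Σ t=0..0: t=0:+1/96 = 1/96; ⇒ 3j(3 1 4; 1 -1 0)² = 1/42, sgn +1
B: Δ = 0!·6!·2!/9! = 1/252; Racah Σ t=0..0: t=0:+1/1440 = 1/1440; ⇒ 3j(3 1 4; 3 -1 -2)² = 1/252, sgn +1
I_A²/I_B² = (1/42)/(1/252) = 6/1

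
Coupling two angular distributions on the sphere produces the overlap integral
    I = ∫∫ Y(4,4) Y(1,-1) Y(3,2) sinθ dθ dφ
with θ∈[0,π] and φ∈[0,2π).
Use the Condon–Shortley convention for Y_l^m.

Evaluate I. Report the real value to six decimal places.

0.000000

Σmᵢ = 5 ≠ 0, so the φ-integral vanishes; I = 0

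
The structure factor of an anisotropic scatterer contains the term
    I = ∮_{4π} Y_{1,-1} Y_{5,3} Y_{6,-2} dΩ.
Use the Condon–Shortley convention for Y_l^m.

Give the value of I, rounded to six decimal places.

0.100084

Rules hold: Σm=0, L=12 even, 4≤6≤6.
N = 3·11·13 = 429
Δ = 0!·2!·10!/13! = 1/858
Racah Σ t=0..0: t=0:+1/14400 = 1/14400
⇒ 3j(1 5 6; 0 0 0)² = 6/143, sgn +1
Racah Σ t=0..0: t=0:+1/161280 = 1/161280
⇒ 3j(1 5 6; -1 3 -2)² = 1/143, sgn +1
4πI² = N·(3j₀)²·(3jₘ)² = 18/143
I = +1·√(0.125874/4π) = 0.10008369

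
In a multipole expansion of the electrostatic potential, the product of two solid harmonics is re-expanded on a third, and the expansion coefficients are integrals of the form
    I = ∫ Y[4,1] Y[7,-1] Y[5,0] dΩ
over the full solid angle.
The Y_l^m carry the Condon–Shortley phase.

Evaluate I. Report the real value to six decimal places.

-0.095611

m-sum 0 ✓  L=16 even ✓  3≤5≤11 ✓
Π(2lᵢ+1) = 9×15×11 = 1485
triangle coeff Δ(4,7,5) = 1/6126120
Σ_t [2,4]: t=2:+1/69120 t=3:−1/20736 t=4:+1/69120 = -1/51840
(3j)²=280/21879 [(4 7 5; 0 0 0)], sign=+1
Σ_t [1,3]: t=1:−1/172800 t=2:+1/27648 t=3:−1/51840 = 23/2073600
(3j)²=529/87516 [(4 7 5; 1 -1 0)], sign=-1
⇒ 4πI² = 185150/1611753
I = (-1)√(185150/1611753/(4π)) = -0.09561096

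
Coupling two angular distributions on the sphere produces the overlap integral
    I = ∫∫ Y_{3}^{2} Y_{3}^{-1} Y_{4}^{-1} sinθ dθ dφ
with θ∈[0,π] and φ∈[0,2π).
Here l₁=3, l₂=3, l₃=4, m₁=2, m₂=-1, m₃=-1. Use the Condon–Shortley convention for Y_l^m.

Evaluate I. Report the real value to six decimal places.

0.145070

m-sum 0 ✓  L=10 even ✓  0≤4≤6 ✓
Π(2lᵢ+1) = 7×7×9 = 441
triangle coeff Δ(3,3,4) = 1/34650
Σ_t [0,2]: t=0:+1/72 t=1:−1/16 t=2:+1/72 = -5/144
(3j)²=2/77 [(3 3 4; 0 0 0)], sign=-1
Σ_t [0,1]: t=0:+1/48 t=1:−1/144 = 1/72
(3j)²=16/693 [(3 3 4; 2 -1 -1)], sign=-1
⇒ 4πI² = 32/121
I = (+1)√(32/121/(4π)) = 0.14506992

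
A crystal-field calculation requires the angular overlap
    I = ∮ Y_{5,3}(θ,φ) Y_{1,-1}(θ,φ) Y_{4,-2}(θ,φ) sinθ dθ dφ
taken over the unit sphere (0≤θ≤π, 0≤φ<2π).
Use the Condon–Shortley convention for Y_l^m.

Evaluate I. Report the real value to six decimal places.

Checks pass: Σm=0; 10 even; l₃=4∈[4,6].
(2·5+1)(2·1+1)(2·4+1) = 297
Δ: 2! 8! 0! / 11! → 1/495
sum: t=1:−1/576 = -1/576
3j²(5 1 4; 0 0 0) = Δ·Π!·Σ² = 5/99  (sign -1)
sum: t=0:+1/2880 = 1/2880
3j²(5 1 4; 3 -1 -2) = Δ·Π!·Σ² = 28/495  (sign +1)
combine: 4πI² = 297·5/99·28/495 = 28/33
take √, sign -1: I = -0.25984664

-0.259847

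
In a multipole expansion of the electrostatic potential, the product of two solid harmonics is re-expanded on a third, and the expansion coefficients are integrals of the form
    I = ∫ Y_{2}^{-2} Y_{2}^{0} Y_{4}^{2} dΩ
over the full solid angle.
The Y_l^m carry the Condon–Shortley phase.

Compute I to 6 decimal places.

Checks pass: Σm=0; 8 even; l₃=4∈[0,4].
(2·2+1)(2·2+1)(2·4+1) = 225
Δ: 0! 4! 4! / 9! → 1/630
sum: t=0:+1/16 = 1/16
3j²(2 2 4; 0 0 0) = Δ·Π!·Σ² = 2/35  (sign +1)
sum: t=0:+1/96 = 1/96
3j²(2 2 4; -2 0 2) = Δ·Π!·Σ² = 1/42  (sign +1)
combine: 4πI² = 225·2/35·1/42 = 15/49
take √, sign +1: I = 0.15607835

0.156078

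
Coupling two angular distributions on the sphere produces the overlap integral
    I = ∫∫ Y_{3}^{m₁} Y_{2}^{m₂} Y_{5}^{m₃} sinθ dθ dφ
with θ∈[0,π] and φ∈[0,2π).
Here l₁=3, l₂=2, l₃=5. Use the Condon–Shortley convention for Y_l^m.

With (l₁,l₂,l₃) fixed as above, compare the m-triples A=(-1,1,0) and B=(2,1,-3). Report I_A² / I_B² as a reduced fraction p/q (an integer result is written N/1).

25/56

Shared (l₁,l₂,l₃)=(3,2,5): N and (l;000)² cancel in I_A²/I_B².
A: Δ = 0!·6!·4!/11! = 1/2310; Racah Σ t=0..0: t=0:+1/288 = 1/288; ⇒ 3j(3 2 5; -1 1 0)² = 5/231, sgn -1
B: Δ = 0!·6!·4!/11! = 1/2310; Racah Σ t=0..0: t=0:+1/720 = 1/720; ⇒ 3j(3 2 5; 2 1 -3)² = 8/165, sgn +1
I_A²/I_B² = (5/231)/(8/165) = 25/56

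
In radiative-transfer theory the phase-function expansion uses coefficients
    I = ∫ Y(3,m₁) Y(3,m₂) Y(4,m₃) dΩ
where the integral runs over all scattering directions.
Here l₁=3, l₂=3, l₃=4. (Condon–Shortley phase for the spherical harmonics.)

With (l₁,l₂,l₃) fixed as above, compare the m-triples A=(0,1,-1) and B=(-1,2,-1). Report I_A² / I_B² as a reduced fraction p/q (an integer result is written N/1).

15/32

Shared (l₁,l₂,l₃)=(3,3,4): N and (l;000)² cancel in I_A²/I_B².
A: Δ = 2!·4!·4!/11! = 1/34650; Racah Σ t=0..2: t=0:+1/288 t=1:−1/24 t=2:+1/48 = -5/288; ⇒ 3j(3 3 4; 0 1 -1)² = 5/462, sgn +1
B: Δ = 2!·4!·4!/11! = 1/34650; Racah Σ t=1..2: t=1:−1/144 t=2:+1/48 = 1/72; ⇒ 3j(3 3 4; -1 2 -1)² = 16/693, sgn -1
I_A²/I_B² = (5/462)/(16/693) = 15/32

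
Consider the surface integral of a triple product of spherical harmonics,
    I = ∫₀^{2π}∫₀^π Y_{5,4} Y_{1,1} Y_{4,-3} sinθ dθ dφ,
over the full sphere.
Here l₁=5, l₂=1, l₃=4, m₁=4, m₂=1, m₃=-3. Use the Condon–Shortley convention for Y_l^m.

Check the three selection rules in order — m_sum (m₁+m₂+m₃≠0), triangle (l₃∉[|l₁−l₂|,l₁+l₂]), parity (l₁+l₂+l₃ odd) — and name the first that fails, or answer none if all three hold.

m_sum

m₁+m₂+m₃ = 4 + 1 − 3 = 2  ✗
triangle: |5−1|=4 ≤ l₃=4 ≤ 5+1=6
parity: l₁+l₂+l₃ = 10 is even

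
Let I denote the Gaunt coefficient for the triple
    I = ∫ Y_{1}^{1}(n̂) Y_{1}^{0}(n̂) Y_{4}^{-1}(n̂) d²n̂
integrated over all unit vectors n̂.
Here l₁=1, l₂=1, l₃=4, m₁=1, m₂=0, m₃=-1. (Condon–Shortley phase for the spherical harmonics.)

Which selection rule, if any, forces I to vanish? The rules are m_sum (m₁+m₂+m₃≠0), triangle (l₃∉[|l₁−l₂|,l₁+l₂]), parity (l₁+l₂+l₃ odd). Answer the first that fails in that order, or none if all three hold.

triangle

Σmᵢ = 0  ✓
l₃∈[|l₁−l₂|,l₁+l₂]=[0,2], have l₃=4  ✗
Σlᵢ = 6 ⇒ even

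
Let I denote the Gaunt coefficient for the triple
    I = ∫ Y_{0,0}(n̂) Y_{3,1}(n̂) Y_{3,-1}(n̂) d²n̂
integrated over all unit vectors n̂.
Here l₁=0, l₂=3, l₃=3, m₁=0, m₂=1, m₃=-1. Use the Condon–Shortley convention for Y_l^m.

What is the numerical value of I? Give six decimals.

Checks pass: Σm=0; 6 even; l₃=3∈[3,3].
(2·0+1)(2·3+1)(2·3+1) = 49
Δ: 0! 0! 6! / 7! → 1/7
sum: t=0:+1/36 = 1/36
3j²(0 3 3; 0 0 0) = Δ·Π!·Σ² = 1/7  (sign -1)
sum: t=0:+1/48 = 1/48
3j²(0 3 3; 0 1 -1) = Δ·Π!·Σ² = 1/7  (sign +1)
combine: 4πI² = 49·1/7·1/7 = 1/1
take √, sign -1: I = -0.28209479

-0.282095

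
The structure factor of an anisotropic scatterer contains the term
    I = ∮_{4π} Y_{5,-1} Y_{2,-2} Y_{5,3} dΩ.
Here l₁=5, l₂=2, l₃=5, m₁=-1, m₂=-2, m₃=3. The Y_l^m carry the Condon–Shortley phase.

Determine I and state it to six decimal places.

Checks pass: Σm=0; 12 even; l₃=5∈[3,7].
(2·5+1)(2·2+1)(2·5+1) = 605
Δ: 2! 8! 2! / 13! → 1/38610
sum: t=0:+1/2880 t=1:−1/576 t=2:+1/2880 = -1/960
3j²(5 2 5; 0 0 0) = Δ·Π!·Σ² = 10/429  (sign +1)
sum: t=0:+1/5760 = 1/5760
3j²(5 2 5; -1 -2 3) = Δ·Π!·Σ² = 56/2145  (sign +1)
combine: 4πI² = 605·10/429·56/2145 = 560/1521
take √, sign +1: I = 0.17116875

0.171169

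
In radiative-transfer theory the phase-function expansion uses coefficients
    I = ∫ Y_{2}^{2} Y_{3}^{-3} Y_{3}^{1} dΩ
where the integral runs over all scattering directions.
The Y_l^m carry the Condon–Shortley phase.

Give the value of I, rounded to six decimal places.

0.132981

Checks pass: Σm=0; 8 even; l₃=3∈[1,5].
(2·2+1)(2·3+1)(2·3+1) = 245
Δ: 2! 2! 4! / 9! → 1/3780
sum: t=0:+1/24 t=1:−1/4 t=2:+1/24 = -1/6
3j²(2 3 3; 0 0 0) = Δ·Π!·Σ² = 4/105  (sign +1)
sum: t=0:+1/96 = 1/96
3j²(2 3 3; 2 -3 1) = Δ·Π!·Σ² = 1/42  (sign +1)
combine: 4πI² = 245·4/105·1/42 = 2/9
take √, sign +1: I = 0.13298076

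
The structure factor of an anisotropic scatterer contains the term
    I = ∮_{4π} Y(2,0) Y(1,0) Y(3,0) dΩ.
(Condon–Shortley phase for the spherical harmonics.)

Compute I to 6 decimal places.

0.247767

m-sum 0 ✓  L=6 even ✓  1≤3≤3 ✓
Π(2lᵢ+1) = 5×3×7 = 105
triangle coeff Δ(2,1,3) = 1/105
Σ_t [0,0]: t=0:+1/4 = 1/4
(3j)²=3/35 [(2 1 3; 0 0 0)], sign=-1
(m-triple is (0,0,0) — same symbol as above.)
⇒ 4πI² = 27/35
I = (+1)√(27/35/(4π)) = 0.24776670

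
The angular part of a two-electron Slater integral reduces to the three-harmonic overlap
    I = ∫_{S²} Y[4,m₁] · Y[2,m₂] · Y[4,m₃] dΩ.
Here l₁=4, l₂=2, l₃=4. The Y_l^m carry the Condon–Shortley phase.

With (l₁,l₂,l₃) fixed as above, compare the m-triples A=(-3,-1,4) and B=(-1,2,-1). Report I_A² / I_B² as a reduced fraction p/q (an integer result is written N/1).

49/50

Shared (l₁,l₂,l₃)=(4,2,4): N and (l;000)² cancel in I_A²/I_B².
A: Δ = 2!·6!·2!/11! = 1/13860; Racah Σ t=1..1: t=1:−1/1440 = -1/1440; ⇒ 3j(4 2 4; -3 -1 4)² = 7/165, sgn -1
B: Δ = 2!·6!·2!/11! = 1/13860; Racah Σ t=2..2: t=2:+1/144 = 1/144; ⇒ 3j(4 2 4; -1 2 -1)² = 10/231, sgn -1
I_A²/I_B² = (7/165)/(10/231) = 49/50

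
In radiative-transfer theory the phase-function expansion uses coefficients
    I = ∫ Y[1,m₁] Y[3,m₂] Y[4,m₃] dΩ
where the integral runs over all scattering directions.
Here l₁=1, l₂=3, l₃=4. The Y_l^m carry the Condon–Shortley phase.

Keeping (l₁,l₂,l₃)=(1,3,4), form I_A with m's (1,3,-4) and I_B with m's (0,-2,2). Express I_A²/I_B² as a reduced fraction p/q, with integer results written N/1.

7/3

Shared (l₁,l₂,l₃)=(1,3,4): N and (l;000)² cancel in I_A²/I_B².
A: Δ = 0!·2!·6!/9! = 1/252; Racah Σ t=0..0: t=0:+1/1440 = 1/1440; ⇒ 3j(1 3 4; 1 3 -4)² = 1/9, sgn +1
B: Δ = 0!·2!·6!/9! = 1/252; Racah Σ t=0..0: t=0:+1/120 = 1/120; ⇒ 3j(1 3 4; 0 -2 2)² = 1/21, sgn +1
I_A²/I_B² = (1/9)/(1/21) = 7/3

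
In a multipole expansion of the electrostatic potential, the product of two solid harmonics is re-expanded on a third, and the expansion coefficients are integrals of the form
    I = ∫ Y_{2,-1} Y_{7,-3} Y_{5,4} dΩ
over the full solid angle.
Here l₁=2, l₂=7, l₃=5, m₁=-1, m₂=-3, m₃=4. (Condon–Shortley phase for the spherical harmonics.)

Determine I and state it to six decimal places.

-0.071671

m-sum 0 ✓  L=14 even ✓  5≤5≤9 ✓
Π(2lᵢ+1) = 5×15×11 = 825
triangle coeff Δ(2,7,5) = 1/15015
Σ_t [2,2]: t=2:+1/57600 = 1/57600
(3j)²=21/715 [(2 7 5; 0 0 0)], sign=-1
Σ_t [3,3]: t=3:−1/2177280 = -1/2177280
(3j)²=8/3003 [(2 7 5; -1 -3 4)], sign=+1
⇒ 4πI² = 120/1859
I = (-1)√(120/1859/(4π)) = -0.07167142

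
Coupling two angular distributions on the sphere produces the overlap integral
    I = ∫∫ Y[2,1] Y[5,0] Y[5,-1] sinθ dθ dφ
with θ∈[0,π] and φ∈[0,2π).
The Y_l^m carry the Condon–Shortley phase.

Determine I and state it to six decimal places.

Rules hold: Σm=0, L=12 even, 3≤5≤7.
N = 5·11·11 = 605
Δ = 2!·2!·8!/13! = 1/38610
Racah Σ t=0..2: t=0:+1/2880 t=1:−1/576 t=2:+1/2880 = -1/960
⇒ 3j(2 5 5; 0 0 0)² = 10/429, sgn +1
Racah Σ t=0..1: t=0:+1/1440 t=1:−1/1152 = -1/5760
⇒ 3j(2 5 5; 1 0 -1)² = 1/858, sgn -1
4πI² = N·(3j₀)²·(3jₘ)² = 25/1521
I = -1·√(0.0164366/4π) = -0.03616600

-0.036166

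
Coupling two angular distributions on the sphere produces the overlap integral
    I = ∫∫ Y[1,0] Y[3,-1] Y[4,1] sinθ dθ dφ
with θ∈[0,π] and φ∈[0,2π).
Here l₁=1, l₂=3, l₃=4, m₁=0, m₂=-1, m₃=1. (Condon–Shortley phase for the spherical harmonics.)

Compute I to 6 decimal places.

-0.238414

Rules hold: Σm=0, L=8 even, 2≤4≤4.
N = 3·7·9 = 189
Δ = 0!·2!·6!/9! = 1/252
Racah Σ t=0..0: t=0:+1/36 = 1/36
⇒ 3j(1 3 4; 0 0 0)² = 4/63, sgn +1
Racah Σ t=0..0: t=0:+1/48 = 1/48
⇒ 3j(1 3 4; 0 -1 1)² = 5/84, sgn -1
4πI² = N·(3j₀)²·(3jₘ)² = 5/7
I = -1·√(0.714286/4π) = -0.23841361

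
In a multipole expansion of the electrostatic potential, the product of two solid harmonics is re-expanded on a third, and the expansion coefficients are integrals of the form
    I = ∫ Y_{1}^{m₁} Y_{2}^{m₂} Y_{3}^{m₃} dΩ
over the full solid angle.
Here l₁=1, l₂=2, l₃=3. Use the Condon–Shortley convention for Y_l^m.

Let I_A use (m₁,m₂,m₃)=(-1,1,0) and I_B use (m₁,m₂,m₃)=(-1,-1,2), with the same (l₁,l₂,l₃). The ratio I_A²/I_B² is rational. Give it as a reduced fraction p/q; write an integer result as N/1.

l's match ⇒ only the (l;m) 3-j factors differ between A and B.
A: triangle coeff Δ(1,2,3) = 1/105; Σ_t [0,0]: t=0:+1/12 = 1/12; (3j)²=1/35 [(1 2 3; -1 1 0)], sign=-1
B: triangle coeff Δ(1,2,3) = 1/105; Σ_t [0,0]: t=0:+1/12 = 1/12; (3j)²=2/21 [(1 2 3; -1 -1 2)], sign=-1
I_A²/I_B² = (1/35)/(2/21) = 3/10

3/10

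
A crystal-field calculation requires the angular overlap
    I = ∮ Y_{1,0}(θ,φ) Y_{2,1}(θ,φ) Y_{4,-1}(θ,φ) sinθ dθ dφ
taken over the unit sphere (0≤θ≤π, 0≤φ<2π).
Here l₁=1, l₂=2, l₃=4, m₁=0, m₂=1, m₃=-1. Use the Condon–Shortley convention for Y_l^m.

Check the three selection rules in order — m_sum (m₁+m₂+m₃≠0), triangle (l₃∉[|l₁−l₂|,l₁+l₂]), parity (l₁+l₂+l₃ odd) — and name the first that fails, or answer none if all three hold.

triangle

azimuthal sum: 0 + 1 − 1 = 0  ✓
1 ≤ 4 ≤ 3 (triangle on l)  ✗
L = 1 + 2 + 4 = 7 (odd)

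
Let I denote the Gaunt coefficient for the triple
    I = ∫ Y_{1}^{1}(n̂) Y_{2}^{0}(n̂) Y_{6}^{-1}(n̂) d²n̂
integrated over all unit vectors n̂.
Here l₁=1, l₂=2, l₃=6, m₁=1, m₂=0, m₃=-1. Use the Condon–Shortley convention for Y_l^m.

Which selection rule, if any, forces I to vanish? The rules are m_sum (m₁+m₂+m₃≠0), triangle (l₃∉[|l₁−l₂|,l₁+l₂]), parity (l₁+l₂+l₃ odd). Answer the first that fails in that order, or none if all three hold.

triangle

m₁+m₂+m₃ = 1 + 0 − 1 = 0  ✓
triangle: |1−2|=1 ≤ l₃=6 ≤ 1+2=3  ✗
parity: l₁+l₂+l₃ = 9 is odd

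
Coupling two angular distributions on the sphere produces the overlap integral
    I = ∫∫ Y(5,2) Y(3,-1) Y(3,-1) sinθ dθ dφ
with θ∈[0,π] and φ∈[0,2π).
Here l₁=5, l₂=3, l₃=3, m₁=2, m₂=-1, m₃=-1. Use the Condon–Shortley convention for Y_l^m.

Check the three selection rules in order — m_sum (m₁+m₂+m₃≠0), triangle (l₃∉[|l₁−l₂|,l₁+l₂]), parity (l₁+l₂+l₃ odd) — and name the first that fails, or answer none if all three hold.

parity

azimuthal sum: 2 − 1 − 1 = 0  ✓
2 ≤ 3 ≤ 8 (triangle on l)  ✓
L = 5 + 3 + 3 = 11 (odd)  ✗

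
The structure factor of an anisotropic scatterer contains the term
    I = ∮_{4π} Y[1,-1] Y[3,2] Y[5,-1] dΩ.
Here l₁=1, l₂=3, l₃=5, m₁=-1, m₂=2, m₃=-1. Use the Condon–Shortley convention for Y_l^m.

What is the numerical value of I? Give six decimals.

triangle: need 2≤l₃≤4, have 5; I=0

0.000000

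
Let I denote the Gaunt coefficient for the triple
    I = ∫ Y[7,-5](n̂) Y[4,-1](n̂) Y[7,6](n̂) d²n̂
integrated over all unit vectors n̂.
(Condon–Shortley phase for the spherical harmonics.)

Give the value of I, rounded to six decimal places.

-0.082726

Rules hold: Σm=0, L=18 even, 3≤7≤11.
N = 15·9·15 = 2025
Δ = 4!·10!·4!/19! = 1/58198140
Racah Σ t=0..4: t=0:+1/17418240 t=1:−1/622080 t=2:+1/230400 t=3:−1/622080 t=4:+1/17418240 = 1/806400
⇒ 3j(7 4 7; 0 0 0)² = 2268/230945, sgn -1
Racah Σ t=2..3: t=2:+1/87091200 t=3:−1/52254720 = -1/130636800
⇒ 3j(7 4 7; -5 -1 6)² = 88/20349, sgn +1
4πI² = N·(3j₀)²·(3jₘ)² = 116640/1356277
I = -1·√(0.0860001/4π) = -0.08272650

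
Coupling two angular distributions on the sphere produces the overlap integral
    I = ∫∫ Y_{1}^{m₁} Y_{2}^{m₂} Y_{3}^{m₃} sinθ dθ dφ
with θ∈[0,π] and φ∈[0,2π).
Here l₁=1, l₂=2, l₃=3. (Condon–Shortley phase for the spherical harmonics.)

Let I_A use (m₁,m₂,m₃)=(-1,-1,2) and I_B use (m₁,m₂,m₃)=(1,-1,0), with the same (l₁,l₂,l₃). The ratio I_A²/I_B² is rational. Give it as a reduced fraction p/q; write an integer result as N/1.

Same 1,2,3: normalisation and zero-m 3j drop out of the ratio.
A: Δ: 0! 2! 4! / 7! → 1/105; sum: t=0:+1/12 = 1/12; 3j²(1 2 3; -1 -1 2) = Δ·Π!·Σ² = 2/21  (sign -1)
B: Δ: 0! 2! 4! / 7! → 1/105; sum: t=0:+1/12 = 1/12; 3j²(1 2 3; 1 -1 0) = Δ·Π!·Σ² = 1/35  (sign -1)
I_A²/I_B² = (2/21)/(1/35) = 10/3

10/3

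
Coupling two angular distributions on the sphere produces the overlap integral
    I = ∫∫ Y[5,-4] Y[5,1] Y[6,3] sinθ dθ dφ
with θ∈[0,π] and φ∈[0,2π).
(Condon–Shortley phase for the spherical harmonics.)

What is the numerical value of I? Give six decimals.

-0.020582

Rules hold: Σm=0, L=16 even, 0≤6≤10.
N = 11·11·13 = 1573
Δ = 4!·6!·6!/17! = 1/28588560
Racah Σ t=0..4: t=0:+1/345600 t=1:−1/13824 t=2:+1/5184 t=3:−1/13824 t=4:+1/345600 = 7/129600
⇒ 3j(5 5 6; 0 0 0)² = 80/7293, sgn +1
Racah Σ t=3..4: t=3:−1/155520 t=4:+1/138240 = 1/1244160
⇒ 3j(5 5 6; -4 1 3)² = 3/9724, sgn -1
4πI² = N·(3j₀)²·(3jₘ)² = 20/3757
I = -1·√(0.0053234/4π) = -0.02058209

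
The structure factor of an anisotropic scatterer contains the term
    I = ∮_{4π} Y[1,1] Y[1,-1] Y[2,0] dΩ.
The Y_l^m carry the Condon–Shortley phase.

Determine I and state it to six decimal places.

Checks pass: Σm=0; 4 even; l₃=2∈[0,2].
(2·1+1)(2·1+1)(2·2+1) = 45
Δ: 0! 2! 2! / 5! → 1/30
sum: t=0:+1/1 = 1/1
3j²(1 1 2; 0 0 0) = Δ·Π!·Σ² = 2/15  (sign +1)
sum: t=0:+1/4 = 1/4
3j²(1 1 2; 1 -1 0) = Δ·Π!·Σ² = 1/30  (sign +1)
combine: 4πI² = 45·2/15·1/30 = 1/5
take √, sign +1: I = 0.12615663

0.126157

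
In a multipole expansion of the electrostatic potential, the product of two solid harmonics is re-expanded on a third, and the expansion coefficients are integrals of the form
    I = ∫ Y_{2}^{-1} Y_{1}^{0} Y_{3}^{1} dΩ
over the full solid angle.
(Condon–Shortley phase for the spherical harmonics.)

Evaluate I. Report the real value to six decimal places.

-0.233597

m-sum 0 ✓  L=6 even ✓  1≤3≤3 ✓
Π(2lᵢ+1) = 5×3×7 = 105
triangle coeff Δ(2,1,3) = 1/105
Σ_t [0,0]: t=0:+1/4 = 1/4
(3j)²=3/35 [(2 1 3; 0 0 0)], sign=-1
Σ_t [0,0]: t=0:+1/6 = 1/6
(3j)²=8/105 [(2 1 3; -1 0 1)], sign=+1
⇒ 4πI² = 24/35
I = (-1)√(24/35/(4π)) = -0.23359668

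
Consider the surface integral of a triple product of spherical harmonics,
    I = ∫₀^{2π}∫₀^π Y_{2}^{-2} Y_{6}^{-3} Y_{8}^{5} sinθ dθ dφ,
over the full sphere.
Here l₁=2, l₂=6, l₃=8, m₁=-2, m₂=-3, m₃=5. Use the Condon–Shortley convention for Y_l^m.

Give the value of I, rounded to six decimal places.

-0.226917

m-sum 0 ✓  L=16 even ✓  4≤8≤8 ✓
Π(2lᵢ+1) = 5×13×17 = 1105
triangle coeff Δ(2,6,8) = 1/30940
Σ_t [0,0]: t=0:+1/2073600 = 1/2073600
(3j)²=28/1105 [(2 6 8; 0 0 0)], sign=+1
Σ_t [0,0]: t=0:+1/52254720 = 1/52254720
(3j)²=11/476 [(2 6 8; -2 -3 5)], sign=-1
⇒ 4πI² = 11/17
I = (-1)√(11/17/(4π)) = -0.22691696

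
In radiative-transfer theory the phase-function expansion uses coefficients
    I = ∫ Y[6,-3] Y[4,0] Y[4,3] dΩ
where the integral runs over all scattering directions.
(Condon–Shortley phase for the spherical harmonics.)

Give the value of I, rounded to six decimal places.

0.123195

Checks pass: Σm=0; 14 even; l₃=4∈[2,10].
(2·6+1)(2·4+1)(2·4+1) = 1053
Δ: 6! 6! 2! / 15! → 1/1261260
sum: t=2:+1/4608 t=3:−1/1296 t=4:+1/4608 = -7/20736
3j²(6 4 4; 0 0 0) = Δ·Π!·Σ² = 20/1287  (sign -1)
sum: t=3:−1/25920 t=4:+1/11520 = 1/20736
3j²(6 4 4; -3 0 3) = Δ·Π!·Σ² = 5/429  (sign -1)
combine: 4πI² = 1053·20/1287·5/429 = 300/1573
take √, sign +1: I = 0.12319450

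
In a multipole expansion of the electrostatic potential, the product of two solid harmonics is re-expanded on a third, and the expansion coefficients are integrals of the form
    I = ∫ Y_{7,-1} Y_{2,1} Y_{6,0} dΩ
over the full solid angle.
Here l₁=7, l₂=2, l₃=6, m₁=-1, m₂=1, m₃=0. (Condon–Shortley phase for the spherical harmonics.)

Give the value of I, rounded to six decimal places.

L=15 odd ⇒ parity kills the (l;000) factor ⇒ I = 0

0.000000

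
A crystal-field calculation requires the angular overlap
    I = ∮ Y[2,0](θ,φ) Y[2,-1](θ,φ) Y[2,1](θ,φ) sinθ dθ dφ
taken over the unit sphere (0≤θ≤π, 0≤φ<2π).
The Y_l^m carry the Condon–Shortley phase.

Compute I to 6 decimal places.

-0.090112

m-sum 0 ✓  L=6 even ✓  0≤2≤4 ✓
Π(2lᵢ+1) = 5×5×5 = 125
triangle coeff Δ(2,2,2) = 1/630
Σ_t [0,2]: t=0:+1/8 t=1:−1/1 t=2:+1/8 = -3/4
(3j)²=2/35 [(2 2 2; 0 0 0)], sign=-1
Σ_t [0,1]: t=0:+1/4 t=1:−1/2 = -1/4
(3j)²=1/70 [(2 2 2; 0 -1 1)], sign=+1
⇒ 4πI² = 5/49
I = (-1)√(5/49/(4π)) = -0.09011188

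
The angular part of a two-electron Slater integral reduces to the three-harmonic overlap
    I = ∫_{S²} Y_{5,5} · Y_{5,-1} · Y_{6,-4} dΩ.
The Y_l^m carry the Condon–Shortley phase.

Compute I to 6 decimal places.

0.178246

m-sum 0 ✓  L=16 even ✓  0≤6≤10 ✓
Π(2lᵢ+1) = 11×11×13 = 1573
triangle coeff Δ(5,5,6) = 1/28588560
Σ_t [0,4]: t=0:+1/345600 t=1:−1/13824 t=2:+1/5184 t=3:−1/13824 t=4:+1/345600 = 7/129600
(3j)²=80/7293 [(5 5 6; 0 0 0)], sign=+1
Σ_t [0,0]: t=0:+1/829440 = 1/829440
(3j)²=225/9724 [(5 5 6; 5 -1 -4)], sign=+1
⇒ 4πI² = 1500/3757
I = (+1)√(1500/3757/(4π)) = 0.17824613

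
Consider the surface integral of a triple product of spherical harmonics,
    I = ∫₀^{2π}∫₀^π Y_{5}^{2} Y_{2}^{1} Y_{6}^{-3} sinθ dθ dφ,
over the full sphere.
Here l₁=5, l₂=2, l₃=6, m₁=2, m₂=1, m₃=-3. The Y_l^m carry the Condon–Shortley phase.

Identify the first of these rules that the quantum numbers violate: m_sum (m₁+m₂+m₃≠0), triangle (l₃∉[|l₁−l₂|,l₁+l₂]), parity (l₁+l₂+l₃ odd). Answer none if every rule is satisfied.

parity

azimuthal sum: 2 + 1 − 3 = 0  ✓
3 ≤ 6 ≤ 7 (triangle on l)  ✓
L = 5 + 2 + 6 = 13 (odd)  ✗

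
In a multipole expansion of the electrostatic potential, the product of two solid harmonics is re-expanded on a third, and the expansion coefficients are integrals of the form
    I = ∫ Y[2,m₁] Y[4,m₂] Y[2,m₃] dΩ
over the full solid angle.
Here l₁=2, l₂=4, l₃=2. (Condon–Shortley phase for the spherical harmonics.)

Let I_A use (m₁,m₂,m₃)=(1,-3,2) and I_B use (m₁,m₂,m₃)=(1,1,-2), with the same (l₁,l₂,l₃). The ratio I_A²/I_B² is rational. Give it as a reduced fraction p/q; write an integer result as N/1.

Same 2,4,2: normalisation and zero-m 3j drop out of the ratio.
A: Δ: 4! 0! 4! / 9! → 1/630; sum: t=1:−1/144 = -1/144; 3j²(2 4 2; 1 -3 2) = Δ·Π!·Σ² = 1/18  (sign -1)
B: Δ: 4! 0! 4! / 9! → 1/630; sum: t=1:−1/144 = -1/144; 3j²(2 4 2; 1 1 -2) = Δ·Π!·Σ² = 1/126  (sign -1)
I_A²/I_B² = (1/18)/(1/126) = 7/1

7/1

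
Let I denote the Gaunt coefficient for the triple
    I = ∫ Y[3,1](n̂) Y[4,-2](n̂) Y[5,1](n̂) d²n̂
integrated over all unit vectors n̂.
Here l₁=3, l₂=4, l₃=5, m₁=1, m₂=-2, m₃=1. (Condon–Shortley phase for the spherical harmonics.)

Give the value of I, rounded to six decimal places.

Rules hold: Σm=0, L=12 even, 1≤5≤7.
N = 7·9·11 = 693
Δ = 2!·4!·6!/13! = 1/180180
Racah Σ t=0..2: t=0:+1/576 t=1:−1/144 t=2:+1/576 = -1/288
⇒ 3j(3 4 5; 0 0 0)² = 20/1001, sgn +1
Racah Σ t=0..2: t=0:+1/384 t=1:−1/720 t=2:+1/34560 = 43/34560
⇒ 3j(3 4 5; 1 -2 1)² = 1849/180180, sgn +1
4πI² = N·(3j₀)²·(3jₘ)² = 1849/13013
I = +1·√(0.142089/4π) = 0.10633465

0.106335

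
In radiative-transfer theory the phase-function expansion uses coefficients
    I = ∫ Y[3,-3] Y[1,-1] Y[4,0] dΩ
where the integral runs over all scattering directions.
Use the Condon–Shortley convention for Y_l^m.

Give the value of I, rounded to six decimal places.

0.000000

m-sum = -3 − 1 + 0 = -4 ≠ 0 ⇒ I = 0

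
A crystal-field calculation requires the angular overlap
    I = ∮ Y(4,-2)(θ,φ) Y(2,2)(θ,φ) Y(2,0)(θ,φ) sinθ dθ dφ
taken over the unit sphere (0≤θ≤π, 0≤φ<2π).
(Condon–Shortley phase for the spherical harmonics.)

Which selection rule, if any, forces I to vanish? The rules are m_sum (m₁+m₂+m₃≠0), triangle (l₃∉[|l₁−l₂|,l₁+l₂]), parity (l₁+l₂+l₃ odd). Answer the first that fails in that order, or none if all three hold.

none

azimuthal sum: -2 + 2 + 0 = 0  ✓
2 ≤ 2 ≤ 6 (triangle on l)  ✓
L = 4 + 2 + 2 = 8 (even)  ✓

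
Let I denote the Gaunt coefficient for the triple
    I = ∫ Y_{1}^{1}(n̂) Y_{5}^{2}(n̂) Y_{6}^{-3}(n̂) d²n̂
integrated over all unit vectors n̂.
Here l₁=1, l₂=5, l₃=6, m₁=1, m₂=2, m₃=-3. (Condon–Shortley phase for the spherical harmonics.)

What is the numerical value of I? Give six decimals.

-0.245154

Rules hold: Σm=0, L=12 even, 4≤6≤6.
N = 3·11·13 = 429
Δ = 0!·2!·10!/13! = 1/858
Racah Σ t=0..0: t=0:+1/14400 = 1/14400
⇒ 3j(1 5 6; 0 0 0)² = 6/143, sgn +1
Racah Σ t=0..0: t=0:+1/60480 = 1/60480
⇒ 3j(1 5 6; 1 2 -3)² = 6/143, sgn -1
4πI² = N·(3j₀)²·(3jₘ)² = 108/143
I = -1·√(0.755245/4π) = -0.24515397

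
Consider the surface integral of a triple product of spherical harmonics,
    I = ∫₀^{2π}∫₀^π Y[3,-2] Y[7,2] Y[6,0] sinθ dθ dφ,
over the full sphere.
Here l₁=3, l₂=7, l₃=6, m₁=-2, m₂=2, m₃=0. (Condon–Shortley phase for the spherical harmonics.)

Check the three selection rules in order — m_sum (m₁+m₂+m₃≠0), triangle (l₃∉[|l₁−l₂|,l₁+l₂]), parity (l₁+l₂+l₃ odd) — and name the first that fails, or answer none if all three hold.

none

azimuthal sum: -2 + 2 + 0 = 0  ✓
4 ≤ 6 ≤ 10 (triangle on l)  ✓
L = 3 + 7 + 6 = 16 (even)  ✓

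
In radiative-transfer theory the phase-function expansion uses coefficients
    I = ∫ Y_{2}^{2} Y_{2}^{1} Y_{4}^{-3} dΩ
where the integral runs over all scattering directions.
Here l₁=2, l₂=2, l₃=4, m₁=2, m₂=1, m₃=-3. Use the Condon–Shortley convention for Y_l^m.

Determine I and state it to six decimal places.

Checks pass: Σm=0; 8 even; l₃=4∈[0,4].
(2·2+1)(2·2+1)(2·4+1) = 225
Δ: 0! 4! 4! / 9! → 1/630
sum: t=0:+1/16 = 1/16
3j²(2 2 4; 0 0 0) = Δ·Π!·Σ² = 2/35  (sign +1)
sum: t=0:+1/144 = 1/144
3j²(2 2 4; 2 1 -3) = Δ·Π!·Σ² = 1/18  (sign -1)
combine: 4πI² = 225·2/35·1/18 = 5/7
take √, sign -1: I = -0.23841361

-0.238414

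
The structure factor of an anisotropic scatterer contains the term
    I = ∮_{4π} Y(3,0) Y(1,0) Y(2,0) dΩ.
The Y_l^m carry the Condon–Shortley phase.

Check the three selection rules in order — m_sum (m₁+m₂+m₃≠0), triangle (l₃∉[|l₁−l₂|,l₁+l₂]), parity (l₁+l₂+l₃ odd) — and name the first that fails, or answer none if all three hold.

m₁+m₂+m₃ = 0 + 0 + 0 = 0  ✓
triangle: |3−1|=2 ≤ l₃=2 ≤ 3+1=4  ✓
parity: l₁+l₂+l₃ = 6 is even  ✓

none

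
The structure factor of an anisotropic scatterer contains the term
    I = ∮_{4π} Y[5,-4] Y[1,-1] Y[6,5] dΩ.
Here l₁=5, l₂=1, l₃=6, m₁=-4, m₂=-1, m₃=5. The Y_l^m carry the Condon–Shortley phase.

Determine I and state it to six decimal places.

Rules hold: Σm=0, L=12 even, 4≤6≤6.
N = 11·3·13 = 429
Δ = 0!·10!·2!/13! = 1/858
Racah Σ t=0..0: t=0:+1/14400 = 1/14400
⇒ 3j(5 1 6; 0 0 0)² = 6/143, sgn +1
Racah Σ t=0..0: t=0:+1/725760 = 1/725760
⇒ 3j(5 1 6; -4 -1 5)² = 5/78, sgn -1
4πI² = N·(3j₀)²·(3jₘ)² = 15/13
I = -1·√(1.15385/4π) = -0.30301841

-0.303018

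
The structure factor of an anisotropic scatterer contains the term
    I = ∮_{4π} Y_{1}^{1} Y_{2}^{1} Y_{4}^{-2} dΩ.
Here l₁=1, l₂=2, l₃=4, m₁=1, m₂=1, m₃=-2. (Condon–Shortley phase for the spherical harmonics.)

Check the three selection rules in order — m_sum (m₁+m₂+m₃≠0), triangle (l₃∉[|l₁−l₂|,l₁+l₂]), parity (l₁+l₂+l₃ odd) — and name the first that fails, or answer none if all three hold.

triangle

Σmᵢ = 0  ✓
l₃∈[|l₁−l₂|,l₁+l₂]=[1,3], have l₃=4  ✗
Σlᵢ = 7 ⇒ odd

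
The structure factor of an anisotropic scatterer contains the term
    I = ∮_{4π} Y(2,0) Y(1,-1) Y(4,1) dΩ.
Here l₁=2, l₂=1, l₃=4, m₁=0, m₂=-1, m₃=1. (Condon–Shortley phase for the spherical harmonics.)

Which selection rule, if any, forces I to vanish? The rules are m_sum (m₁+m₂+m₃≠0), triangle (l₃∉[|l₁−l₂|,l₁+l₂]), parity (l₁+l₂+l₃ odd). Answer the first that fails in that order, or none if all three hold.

triangle

m₁+m₂+m₃ = 0 − 1 + 1 = 0  ✓
triangle: |2−1|=1 ≤ l₃=4 ≤ 2+1=3  ✗
parity: l₁+l₂+l₃ = 7 is odd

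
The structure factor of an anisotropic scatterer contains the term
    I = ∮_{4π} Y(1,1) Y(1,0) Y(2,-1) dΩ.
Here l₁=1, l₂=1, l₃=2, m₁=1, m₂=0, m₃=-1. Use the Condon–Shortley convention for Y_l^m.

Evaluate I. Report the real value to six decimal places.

Checks pass: Σm=0; 4 even; l₃=2∈[0,2].
(2·1+1)(2·1+1)(2·2+1) = 45
Δ: 0! 2! 2! / 5! → 1/30
sum: t=0:+1/1 = 1/1
3j²(1 1 2; 0 0 0) = Δ·Π!·Σ² = 2/15  (sign +1)
sum: t=0:+1/2 = 1/2
3j²(1 1 2; 1 0 -1) = Δ·Π!·Σ² = 1/10  (sign -1)
combine: 4πI² = 45·2/15·1/10 = 3/5
take √, sign -1: I = -0.21850969

-0.218510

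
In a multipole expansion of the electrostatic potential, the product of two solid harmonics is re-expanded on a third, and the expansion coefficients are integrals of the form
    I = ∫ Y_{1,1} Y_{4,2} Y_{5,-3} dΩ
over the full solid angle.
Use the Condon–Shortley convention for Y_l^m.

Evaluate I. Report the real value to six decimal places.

Checks pass: Σm=0; 10 even; l₃=5∈[3,5].
(2·1+1)(2·4+1)(2·5+1) = 297
Δ: 0! 2! 8! / 11! → 1/495
sum: t=0:+1/576 = 1/576
3j²(1 4 5; 0 0 0) = Δ·Π!·Σ² = 5/99  (sign -1)
sum: t=0:+1/2880 = 1/2880
3j²(1 4 5; 1 2 -3) = Δ·Π!·Σ² = 28/495  (sign +1)
combine: 4πI² = 297·5/99·28/495 = 28/33
take √, sign -1: I = -0.25984664

-0.259847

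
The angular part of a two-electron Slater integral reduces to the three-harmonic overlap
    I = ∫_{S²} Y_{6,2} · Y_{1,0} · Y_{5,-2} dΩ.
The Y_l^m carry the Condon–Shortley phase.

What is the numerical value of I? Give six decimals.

Rules hold: Σm=0, L=12 even, 5≤5≤7.
N = 13·3·11 = 429
Δ = 2!·10!·0!/13! = 1/858
Racah Σ t=1..1: t=1:−1/14400 = -1/14400
⇒ 3j(6 1 5; 0 0 0)² = 6/143, sgn +1
Racah Σ t=1..1: t=1:−1/30240 = -1/30240
⇒ 3j(6 1 5; 2 0 -2)² = 16/429, sgn +1
4πI² = N·(3j₀)²·(3jₘ)² = 96/143
I = +1·√(0.671329/4π) = 0.23113338

0.231133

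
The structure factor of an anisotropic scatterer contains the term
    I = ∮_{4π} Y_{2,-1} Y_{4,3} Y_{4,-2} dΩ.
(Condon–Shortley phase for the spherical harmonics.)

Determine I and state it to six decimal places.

Rules hold: Σm=0, L=10 even, 2≤4≤6.
N = 5·9·9 = 405
Δ = 2!·2!·6!/11! = 1/13860
Racah Σ t=0..2: t=0:+1/192 t=1:−1/36 t=2:+1/192 = -5/288
⇒ 3j(2 4 4; 0 0 0)² = 20/693, sgn -1
Racah Σ t=1..2: t=1:−1/1440 t=2:+1/240 = 1/288
⇒ 3j(2 4 4; -1 3 -2)² = 5/132, sgn +1
4πI² = N·(3j₀)²·(3jₘ)² = 375/847
I = -1·√(0.442739/4π) = -0.18770204

-0.187702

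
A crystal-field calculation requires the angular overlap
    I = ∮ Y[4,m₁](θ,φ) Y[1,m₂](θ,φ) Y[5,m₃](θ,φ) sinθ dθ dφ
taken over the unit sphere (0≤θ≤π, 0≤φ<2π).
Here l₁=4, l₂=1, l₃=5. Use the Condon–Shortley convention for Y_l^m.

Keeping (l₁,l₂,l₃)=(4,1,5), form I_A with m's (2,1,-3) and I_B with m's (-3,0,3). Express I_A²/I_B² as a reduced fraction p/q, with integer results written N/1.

Same 4,1,5: normalisation and zero-m 3j drop out of the ratio.
A: Δ: 0! 8! 2! / 11! → 1/495; sum: t=0:+1/2880 = 1/2880; 3j²(4 1 5; 2 1 -3) = Δ·Π!·Σ² = 28/495  (sign +1)
B: Δ: 0! 8! 2! / 11! → 1/495; sum: t=0:+1/5040 = 1/5040; 3j²(4 1 5; -3 0 3) = Δ·Π!·Σ² = 16/495  (sign +1)
I_A²/I_B² = (28/495)/(16/495) = 7/4

7/4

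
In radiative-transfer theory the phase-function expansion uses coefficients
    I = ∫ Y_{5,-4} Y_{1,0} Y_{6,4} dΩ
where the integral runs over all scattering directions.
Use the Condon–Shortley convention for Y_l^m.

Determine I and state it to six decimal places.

Rules hold: Σm=0, L=12 even, 4≤6≤6.
N = 11·3·13 = 429
Δ = 0!·10!·2!/13! = 1/858
Racah Σ t=0..0: t=0:+1/14400 = 1/14400
⇒ 3j(5 1 6; 0 0 0)² = 6/143, sgn +1
Racah Σ t=0..0: t=0:+1/362880 = 1/362880
⇒ 3j(5 1 6; -4 0 4)² = 10/429, sgn +1
4πI² = N·(3j₀)²·(3jₘ)² = 60/143
I = +1·√(0.41958/4π) = 0.18272698

0.182727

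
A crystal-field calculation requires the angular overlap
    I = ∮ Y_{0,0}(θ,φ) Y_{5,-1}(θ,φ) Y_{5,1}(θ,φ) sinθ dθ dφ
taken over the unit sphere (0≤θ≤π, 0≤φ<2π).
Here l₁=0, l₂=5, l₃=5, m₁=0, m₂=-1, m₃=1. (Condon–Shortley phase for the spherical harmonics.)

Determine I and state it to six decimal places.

-0.282095

m-sum 0 ✓  L=10 even ✓  5≤5≤5 ✓
Π(2lᵢ+1) = 1×11×11 = 121
triangle coeff Δ(0,5,5) = 1/11
Σ_t [0,0]: t=0:+1/14400 = 1/14400
(3j)²=1/11 [(0 5 5; 0 0 0)], sign=-1
Σ_t [0,0]: t=0:+1/17280 = 1/17280
(3j)²=1/11 [(0 5 5; 0 -1 1)], sign=+1
⇒ 4πI² = 1/1
I = (-1)√(1/1/(4π)) = -0.28209479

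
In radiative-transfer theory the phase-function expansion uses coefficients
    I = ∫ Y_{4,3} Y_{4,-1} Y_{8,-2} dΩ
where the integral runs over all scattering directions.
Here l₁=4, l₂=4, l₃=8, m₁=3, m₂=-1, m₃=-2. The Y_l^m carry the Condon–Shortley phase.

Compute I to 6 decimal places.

Rules hold: Σm=0, L=16 even, 0≤8≤8.
N = 9·9·17 = 1377
Δ = 0!·8!·8!/17! = 1/218790
Racah Σ t=0..0: t=0:+1/331776 = 1/331776
⇒ 3j(4 4 8; 0 0 0)² = 490/21879, sgn +1
Racah Σ t=0..0: t=0:+1/3628800 = 1/3628800
⇒ 3j(4 4 8; 3 -1 -2)² = 8/2431, sgn +1
4πI² = N·(3j₀)²·(3jₘ)² = 35280/347633
I = +1·√(0.101486/4π) = 0.08986671

0.089867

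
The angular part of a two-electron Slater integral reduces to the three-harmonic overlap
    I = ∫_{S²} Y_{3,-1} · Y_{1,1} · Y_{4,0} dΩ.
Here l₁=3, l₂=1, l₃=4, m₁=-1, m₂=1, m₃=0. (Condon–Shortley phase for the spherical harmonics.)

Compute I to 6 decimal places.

Checks pass: Σm=0; 8 even; l₃=4∈[2,4].
(2·3+1)(2·1+1)(2·4+1) = 189
Δ: 0! 6! 2! / 9! → 1/252
sum: t=0:+1/36 = 1/36
3j²(3 1 4; 0 0 0) = Δ·Π!·Σ² = 4/63  (sign +1)
sum: t=0:+1/96 = 1/96
3j²(3 1 4; -1 1 0) = Δ·Π!·Σ² = 1/42  (sign +1)
combine: 4πI² = 189·4/63·1/42 = 2/7
take √, sign +1: I = 0.15078601

0.150786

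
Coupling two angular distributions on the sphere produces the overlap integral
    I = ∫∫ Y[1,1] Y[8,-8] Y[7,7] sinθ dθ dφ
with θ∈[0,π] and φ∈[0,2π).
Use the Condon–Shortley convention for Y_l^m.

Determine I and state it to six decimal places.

0.335179

m-sum 0 ✓  L=16 even ✓  7≤7≤9 ✓
Π(2lᵢ+1) = 3×17×15 = 765
triangle coeff Δ(1,8,7) = 1/2040
Σ_t [1,1]: t=1:−1/25401600 = -1/25401600
(3j)²=8/255 [(1 8 7; 0 0 0)], sign=+1
Σ_t [0,0]: t=0:+1/174356582400 = 1/174356582400
(3j)²=1/17 [(1 8 7; 1 -8 7)], sign=+1
⇒ 4πI² = 24/17
I = (+1)√(24/17/(4π)) = 0.33517856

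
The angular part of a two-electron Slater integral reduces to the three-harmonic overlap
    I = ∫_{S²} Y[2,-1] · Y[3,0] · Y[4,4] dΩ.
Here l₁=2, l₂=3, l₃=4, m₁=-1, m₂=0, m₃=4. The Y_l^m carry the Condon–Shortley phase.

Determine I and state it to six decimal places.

0.000000

m-sum = -1 + 0 + 4 = 3 ≠ 0 ⇒ I = 0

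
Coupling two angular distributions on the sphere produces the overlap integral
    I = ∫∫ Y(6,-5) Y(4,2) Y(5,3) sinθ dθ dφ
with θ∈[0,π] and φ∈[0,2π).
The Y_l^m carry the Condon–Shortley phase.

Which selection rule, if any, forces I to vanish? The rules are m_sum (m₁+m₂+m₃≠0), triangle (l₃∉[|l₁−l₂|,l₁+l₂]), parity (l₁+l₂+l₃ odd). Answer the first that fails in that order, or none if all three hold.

Σmᵢ = 0  ✓
l₃∈[|l₁−l₂|,l₁+l₂]=[2,10], have l₃=5  ✓
Σlᵢ = 15 ⇒ odd  ✗

parity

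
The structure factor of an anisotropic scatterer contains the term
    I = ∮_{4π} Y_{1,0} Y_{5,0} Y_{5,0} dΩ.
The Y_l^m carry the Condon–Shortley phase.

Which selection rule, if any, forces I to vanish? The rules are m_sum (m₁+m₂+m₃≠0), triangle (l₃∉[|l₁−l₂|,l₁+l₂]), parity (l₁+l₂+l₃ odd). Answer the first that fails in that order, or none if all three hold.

Σmᵢ = 0  ✓
l₃∈[|l₁−l₂|,l₁+l₂]=[4,6], have l₃=5  ✓
Σlᵢ = 11 ⇒ odd  ✗

parity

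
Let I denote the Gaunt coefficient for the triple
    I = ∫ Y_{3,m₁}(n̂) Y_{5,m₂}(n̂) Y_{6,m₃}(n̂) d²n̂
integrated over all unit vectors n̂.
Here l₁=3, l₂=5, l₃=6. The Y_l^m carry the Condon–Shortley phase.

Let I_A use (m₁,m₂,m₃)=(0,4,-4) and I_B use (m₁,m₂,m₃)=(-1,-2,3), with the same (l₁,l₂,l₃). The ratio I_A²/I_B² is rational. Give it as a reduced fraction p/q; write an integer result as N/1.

5/6

Shared (l₁,l₂,l₃)=(3,5,6): N and (l;000)² cancel in I_A²/I_B².
A: Δ = 2!·4!·8!/15! = 1/675675; Racah Σ t=1..2: t=1:−1/161280 t=2:+1/60480 = 1/96768; ⇒ 3j(3 5 6; 0 4 -4)² = 15/1001, sgn +1
B: Δ = 2!·4!·8!/15! = 1/675675; Racah Σ t=0..2: t=0:+1/34560 t=1:−1/8640 t=2:+1/40320 = -1/16128; ⇒ 3j(3 5 6; -1 -2 3)² = 18/1001, sgn +1
I_A²/I_B² = (15/1001)/(18/1001) = 5/6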